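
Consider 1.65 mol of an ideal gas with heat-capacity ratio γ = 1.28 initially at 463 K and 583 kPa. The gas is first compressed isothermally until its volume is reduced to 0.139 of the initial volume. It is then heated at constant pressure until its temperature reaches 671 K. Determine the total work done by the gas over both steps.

-9680 J

V₁ = nRT₁/P₁ = 1.65×8.314×463/583 = 10.9 L.
Step 1 — Isothermal: T stays 463 K; PV = const ⇒ V₂ = 1.51 L, P₂ = 4190 kPa.
ΔU = 0 (ideal gas, T constant).
W = nRT ln(V₂/V₁) = 1.65×8.314×463×ln(0.139) = -12500 J.
Q = ΔU + W = -12500 J.
State after step 1: P = 4190 kPa, V = 1.51 L, T = 463 K.
Step 2 — Isobaric: P stays 4190 kPa; V/T = const ⇒ T₂ = 671 K, V₂ = 2.19 L.
W = PΔV = 4190×(2.19−1.51) kPa·L = 2850 J.
ΔU = nCvΔT = 1.65×29.7×(671−463) = 10200 J.
Q = ΔU + W = nCpΔT = 13000 J.
Net over both steps: W = -9680 J, Q = 511 J, ΔU = 10200 J.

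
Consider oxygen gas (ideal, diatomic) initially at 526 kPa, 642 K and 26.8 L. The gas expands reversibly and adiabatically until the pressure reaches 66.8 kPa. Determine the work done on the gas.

-15700 J

n = P₁V₁/(RT₁) = 526×26.8/(8.314×642) = 2.64 mol.
Adiabatic: T₂/T₁ = (P₂/P₁)^((γ−1)/γ) ⇒ T₂ = 642×(0.127)^0.286 = 356 K; V₂ = 117 L.
ΔU = nCvΔT = 2.64×20.8×(356−642) = -15700 J.
Q = 0 for an adiabatic process, so W = −ΔU = 15700 J.
Work done on the gas = −W_by = -15700 J.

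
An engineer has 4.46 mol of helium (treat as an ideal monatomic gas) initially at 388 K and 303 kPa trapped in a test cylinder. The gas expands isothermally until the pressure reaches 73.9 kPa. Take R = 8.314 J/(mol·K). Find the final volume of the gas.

195 L

V₁ = nRT₁/P₁ = 4.46×8.314×388/303 = 47.5 L.
Isothermal: T stays 388 K; PV = const ⇒ V₂ = 195 L, P₂ = 73.9 kPa.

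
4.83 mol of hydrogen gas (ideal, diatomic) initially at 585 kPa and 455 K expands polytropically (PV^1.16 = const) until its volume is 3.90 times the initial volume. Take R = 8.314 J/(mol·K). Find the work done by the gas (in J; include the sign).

22300 J

V₁ = nRT₁/P₁ = 4.83×8.314×455/585 = 31.2 L.
Polytropic n=1.16: T₂ = T₁(V₁/V₂)^(n−1) = 455×(0.256)^0.16 = 366 K; P₂ = P₁(V₁/V₂)^n = 121 kPa.
W = (P₁V₁−P₂V₂)/(n−1) = (585×31.2−121×122)/0.16 = 22300 J.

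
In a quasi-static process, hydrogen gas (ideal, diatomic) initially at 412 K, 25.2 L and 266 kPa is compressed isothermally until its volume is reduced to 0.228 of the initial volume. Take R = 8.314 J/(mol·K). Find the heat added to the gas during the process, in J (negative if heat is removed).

-9910 J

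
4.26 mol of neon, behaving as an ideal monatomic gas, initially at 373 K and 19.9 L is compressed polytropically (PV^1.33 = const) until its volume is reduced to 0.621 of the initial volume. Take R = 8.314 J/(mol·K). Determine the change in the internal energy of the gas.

P₁ = nRT₁/V₁ = 4.26×8.314×373/19.9 = 664 kPa.
Polytropic n=1.33: T₂ = T₁(V₁/V₂)^(n−1) = 373×(1.61)^0.33 = 437 K; P₂ = P₁(V₁/V₂)^n = 1250 kPa.
For an ideal gas ΔU = nCvΔT with Cv = (3/2)R = 12.5 J/(mol·K).
ΔU = 4.26×12.5×(437−373) = 3370 J.

3370 J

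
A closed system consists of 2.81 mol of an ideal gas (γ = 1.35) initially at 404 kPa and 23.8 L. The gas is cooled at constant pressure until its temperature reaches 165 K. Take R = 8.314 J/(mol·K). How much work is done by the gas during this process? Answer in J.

T₁ = P₁V₁/(nR) = 404×23.8/(2.81×8.314) = 412 K.
Isobaric: P stays 404 kPa; V/T = const ⇒ T₂ = 165 K, V₂ = 9.54 L.
W = PΔV = 404×(9.54−23.8) kPa·L = -5760 J.

-5760 J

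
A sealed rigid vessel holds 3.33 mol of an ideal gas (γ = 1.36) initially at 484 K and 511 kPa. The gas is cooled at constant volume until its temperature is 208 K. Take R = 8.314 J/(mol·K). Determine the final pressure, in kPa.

V₁ = nRT₁/P₁ = 3.33×8.314×484/511 = 26.2 L.
Isochoric: V stays 26.2 L; P/T = const ⇒ T₂ = 208 K, P₂ = 220 kPa.

220 kPa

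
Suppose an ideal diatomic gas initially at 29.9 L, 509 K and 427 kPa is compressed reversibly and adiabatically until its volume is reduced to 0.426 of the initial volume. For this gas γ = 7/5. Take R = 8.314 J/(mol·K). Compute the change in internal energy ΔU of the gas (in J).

n = P₁V₁/(RT₁) = 427×29.9/(8.314×509) = 3.02 mol.
Adiabatic: TV^(γ−1) = const ⇒ T₂ = 509×(2.35)^0.400 = 716 K; PV^γ = const ⇒ P₂ = 1410 kPa.
For an ideal gas ΔU = nCvΔT with Cv = (5/2)R = 20.8 J/(mol·K).
ΔU = 3.02×20.8×(716−509) = 13000 J.

13000 J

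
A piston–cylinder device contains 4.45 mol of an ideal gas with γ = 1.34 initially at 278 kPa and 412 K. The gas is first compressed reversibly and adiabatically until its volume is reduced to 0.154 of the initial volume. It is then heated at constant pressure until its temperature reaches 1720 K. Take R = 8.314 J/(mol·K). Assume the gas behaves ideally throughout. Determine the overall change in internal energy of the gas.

142000 J

V₁ = nRT₁/P₁ = 4.45×8.314×412/278 = 54.8 L.
Step 1 — Adiabatic: TV^(γ−1) = const ⇒ T₂ = 412×(6.49)^0.340 = 778 K; PV^γ = const ⇒ P₂ = 3410 kPa.
ΔU = nCvΔT = 4.45×24.5×(778−412) = 39900 J.
Q = 0 for an adiabatic process, so W = −ΔU = -39900 J.
State after step 1: P = 3410 kPa, V = 8.44 L, T = 778 K.
Step 2 — Isobaric: P stays 3410 kPa; V/T = const ⇒ T₂ = 1720 K, V₂ = 18.7 L.
W = PΔV = 3410×(18.7−8.44) kPa·L = 34800 J.
ΔU = nCvΔT = 4.45×24.5×(1720−778) = 102000 J.
Q = ΔU + W = nCpΔT = 137000 J.
Net over both steps: W = -5020 J, Q = 137000 J, ΔU = 142000 J.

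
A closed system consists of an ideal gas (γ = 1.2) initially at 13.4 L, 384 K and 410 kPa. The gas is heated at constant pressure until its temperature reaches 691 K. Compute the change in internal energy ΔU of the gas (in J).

n = P₁V₁/(RT₁) = 410×13.4/(8.314×384) = 1.72 mol.
Isobaric: P stays 410 kPa; V/T = const ⇒ T₂ = 691 K, V₂ = 24.1 L.
For an ideal gas ΔU = nCvΔT with Cv = R/(γ−1) = 41.6 J/(mol·K).
ΔU = 1.72×41.6×(691−384) = 22000 J.

22000 J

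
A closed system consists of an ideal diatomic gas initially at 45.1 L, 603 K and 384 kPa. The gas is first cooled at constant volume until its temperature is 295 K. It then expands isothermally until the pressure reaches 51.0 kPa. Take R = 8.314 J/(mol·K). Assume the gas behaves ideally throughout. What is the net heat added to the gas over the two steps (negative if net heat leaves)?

-11100 J

n = P₁V₁/(RT₁) = 384×45.1/(8.314×603) = 3.45 mol.
Step 1 — Isochoric: V stays 45.1 L; P/T = const ⇒ T₂ = 295 K, P₂ = 188 kPa.
W = 0 (no volume change).
ΔU = nCvΔT = 3.45×20.8×(295−603) = -22100 J.
Q = ΔU = -22100 J.
State after step 1: P = 188 kPa, V = 45.1 L, T = 295 K.
Step 2 — Isothermal: T stays 295 K; PV = const ⇒ V₂ = 166 L, P₂ = 51.0 kPa.
ΔU = 0 (ideal gas, T constant).
W = nRT ln(V₂/V₁) = 3.45×8.314×295×ln(3.68) = 11000 J.
Q = ΔU + W = 11000 J.
Net over both steps: W = 11000 J, Q = -11100 J, ΔU = -22100 J.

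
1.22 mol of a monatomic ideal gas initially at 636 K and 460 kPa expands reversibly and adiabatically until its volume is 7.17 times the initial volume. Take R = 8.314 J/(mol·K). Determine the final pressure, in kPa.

V₁ = nRT₁/P₁ = 1.22×8.314×636/460 = 14.0 L.
Adiabatic: TV^(γ−1) = const ⇒ T₂ = 636×(0.139)^0.667 = 171 K; PV^γ = const ⇒ P₂ = 17.3 kPa.

17.3 kPa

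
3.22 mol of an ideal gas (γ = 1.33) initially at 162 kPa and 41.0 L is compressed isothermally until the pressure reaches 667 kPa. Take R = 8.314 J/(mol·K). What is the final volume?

9.96 L

T₁ = P₁V₁/(nR) = 162×41.0/(3.22×8.314) = 248 K.
Isothermal: T stays 248 K; PV = const ⇒ V₂ = 9.96 L, P₂ = 667 kPa.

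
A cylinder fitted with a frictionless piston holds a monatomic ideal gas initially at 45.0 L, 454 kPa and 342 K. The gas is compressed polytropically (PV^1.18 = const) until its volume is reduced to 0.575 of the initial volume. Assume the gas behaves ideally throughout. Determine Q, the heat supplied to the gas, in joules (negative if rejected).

-8680 J

n = P₁V₁/(RT₁) = 454×45.0/(8.314×342) = 7.19 mol.
Polytropic n=1.18: T₂ = T₁(V₁/V₂)^(n−1) = 342×(1.74)^0.18 = 378 K; P₂ = P₁(V₁/V₂)^n = 872 kPa.
W = (P₁V₁−P₂V₂)/(n−1) = (454×45.0−872×25.9)/0.18 = -11900 J.
ΔU = nCvΔT = 7.19×12.5×(378−342) = 3210 J.
Q = ΔU + W = -8680 J.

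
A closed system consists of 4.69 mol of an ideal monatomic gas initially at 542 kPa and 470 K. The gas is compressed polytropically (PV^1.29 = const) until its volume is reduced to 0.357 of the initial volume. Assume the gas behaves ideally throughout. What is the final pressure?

V₁ = nRT₁/P₁ = 4.69×8.314×470/542 = 33.8 L.
Polytropic n=1.29: T₂ = T₁(V₁/V₂)^(n−1) = 470×(2.80)^0.29 = 634 K; P₂ = P₁(V₁/V₂)^n = 2050 kPa.

2050 kPa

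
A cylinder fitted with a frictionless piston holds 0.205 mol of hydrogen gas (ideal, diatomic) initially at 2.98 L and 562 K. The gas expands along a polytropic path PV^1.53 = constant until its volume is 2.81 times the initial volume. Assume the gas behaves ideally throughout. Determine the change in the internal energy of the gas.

-1010 J

P₁ = nRT₁/V₁ = 0.205×8.314×562/2.98 = 321 kPa.
Polytropic n=1.53: T₂ = T₁(V₁/V₂)^(n−1) = 562×(0.356)^0.53 = 325 K; P₂ = P₁(V₁/V₂)^n = 66.2 kPa.
For an ideal gas ΔU = nCvΔT with Cv = (5/2)R = 20.8 J/(mol·K).
ΔU = 0.205×20.8×(325−562) = -1010 J.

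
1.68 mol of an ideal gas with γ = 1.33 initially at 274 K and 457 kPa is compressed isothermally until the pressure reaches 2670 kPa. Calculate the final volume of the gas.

1.43 L

V₁ = nRT₁/P₁ = 1.68×8.314×274/457 = 8.37 L.
Isothermal: T stays 274 K; PV = const ⇒ V₂ = 1.43 L, P₂ = 2670 kPa.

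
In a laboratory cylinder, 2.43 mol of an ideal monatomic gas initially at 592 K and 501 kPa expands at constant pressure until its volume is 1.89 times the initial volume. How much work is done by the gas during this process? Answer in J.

V₁ = nRT₁/P₁ = 2.43×8.314×592/501 = 23.9 L.
Isobaric: P stays 501 kPa; V/T = const ⇒ T₂ = 1120 K, V₂ = 45.1 L.
W = PΔV = 501×(45.1−23.9) kPa·L = 10600 J.

10600 J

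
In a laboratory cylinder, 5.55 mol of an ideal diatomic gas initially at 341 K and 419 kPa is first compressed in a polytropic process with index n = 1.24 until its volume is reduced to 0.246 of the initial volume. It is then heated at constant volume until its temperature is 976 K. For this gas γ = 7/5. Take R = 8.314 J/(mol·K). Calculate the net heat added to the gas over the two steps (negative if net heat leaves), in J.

47000 J

V₁ = nRT₁/P₁ = 5.55×8.314×341/419 = 37.6 L.
Step 1 — Polytropic n=1.24: T₂ = T₁(V₁/V₂)^(n−1) = 341×(4.07)^0.24 = 477 K; P₂ = P₁(V₁/V₂)^n = 2380 kPa.
W = (P₁V₁−P₂V₂)/(n−1) = (419×37.6−2380×9.24)/0.24 = -26200 J.
ΔU = nCvΔT = 5.55×20.8×(477−341) = 15700 J.
Q = ΔU + W = -10500 J.
State after step 1: P = 2380 kPa, V = 9.24 L, T = 477 K.
Step 2 — Isochoric: V stays 9.24 L; P/T = const ⇒ T₂ = 976 K, P₂ = 4870 kPa.
W = 0 (no volume change).
ΔU = nCvΔT = 5.55×20.8×(976−477) = 57500 J.
Q = ΔU = 57500 J.
Net over both steps: W = -26200 J, Q = 47000 J, ΔU = 73300 J.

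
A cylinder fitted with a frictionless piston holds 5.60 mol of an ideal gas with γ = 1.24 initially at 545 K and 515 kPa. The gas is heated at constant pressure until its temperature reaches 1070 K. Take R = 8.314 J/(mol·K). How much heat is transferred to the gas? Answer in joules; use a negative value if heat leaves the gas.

126000 J

V₁ = nRT₁/P₁ = 5.60×8.314×545/515 = 49.3 L.
Isobaric: P stays 515 kPa; V/T = const ⇒ T₂ = 1070 K, V₂ = 96.7 L.
W = PΔV = 515×(96.7−49.3) kPa·L = 24400 J.
ΔU = nCvΔT = 5.60×34.6×(1070−545) = 102000 J.
Q = ΔU + W = nCpΔT = 126000 J.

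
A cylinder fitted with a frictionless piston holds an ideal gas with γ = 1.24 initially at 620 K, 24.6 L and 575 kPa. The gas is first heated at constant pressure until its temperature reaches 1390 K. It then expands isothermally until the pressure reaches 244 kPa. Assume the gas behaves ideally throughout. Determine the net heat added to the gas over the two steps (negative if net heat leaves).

118000 J

n = P₁V₁/(RT₁) = 575×24.6/(8.314×620) = 2.74 mol.
Step 1 — Isobaric: P stays 575 kPa; V/T = const ⇒ T₂ = 1390 K, V₂ = 55.2 L.
W = PΔV = 575×(55.2−24.6) kPa·L = 17600 J.
ΔU = nCvΔT = 2.74×34.6×(1390−620) = 73200 J.
Q = ΔU + W = nCpΔT = 90800 J.
State after step 1: P = 575 kPa, V = 55.2 L, T = 1390 K.
Step 2 — Isothermal: T stays 1390 K; PV = const ⇒ V₂ = 130 L, P₂ = 244 kPa.
ΔU = 0 (ideal gas, T constant).
W = nRT ln(V₂/V₁) = 2.74×8.314×1390×ln(2.36) = 27200 J.
Q = ΔU + W = 27200 J.
Net over both steps: W = 44800 J, Q = 118000 J, ΔU = 73200 J.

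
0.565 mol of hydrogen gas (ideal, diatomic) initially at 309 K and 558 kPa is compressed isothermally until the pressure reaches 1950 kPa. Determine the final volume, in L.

V₁ = nRT₁/P₁ = 0.565×8.314×309/558 = 2.60 L.
Isothermal: T stays 309 K; PV = const ⇒ V₂ = 0.744 L, P₂ = 1950 kPa.

0.744 L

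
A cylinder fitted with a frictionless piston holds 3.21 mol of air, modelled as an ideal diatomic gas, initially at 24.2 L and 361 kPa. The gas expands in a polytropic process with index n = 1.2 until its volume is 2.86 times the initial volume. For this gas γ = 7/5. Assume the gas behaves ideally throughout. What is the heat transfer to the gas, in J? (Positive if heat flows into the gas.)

T₁ = P₁V₁/(nR) = 361×24.2/(3.21×8.314) = 327 K.
Polytropic n=1.2: T₂ = T₁(V₁/V₂)^(n−1) = 327×(0.350)^0.20 = 265 K; P₂ = P₁(V₁/V₂)^n = 102 kPa.
W = (P₁V₁−P₂V₂)/(n−1) = (361×24.2−102×69.2)/0.20 = 8280 J.
ΔU = nCvΔT = 3.21×20.8×(265−327) = -4140 J.
Q = ΔU + W = 4140 J.

4140 J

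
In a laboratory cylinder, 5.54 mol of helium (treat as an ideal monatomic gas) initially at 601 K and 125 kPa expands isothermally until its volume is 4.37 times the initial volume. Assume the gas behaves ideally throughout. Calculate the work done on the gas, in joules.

-40800 J

V₁ = nRT₁/P₁ = 5.54×8.314×601/125 = 221 L.
Isothermal: T stays 601 K; PV = const ⇒ V₂ = 968 L, P₂ = 28.6 kPa.
W = nRT ln(V₂/V₁) = 5.54×8.314×601×ln(4.37) = 40800 J.
Work done on the gas = −W_by = -40800 J.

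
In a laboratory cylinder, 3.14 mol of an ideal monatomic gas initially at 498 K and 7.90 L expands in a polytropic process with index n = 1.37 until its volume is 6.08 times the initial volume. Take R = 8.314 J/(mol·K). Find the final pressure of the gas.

P₁ = nRT₁/V₁ = 3.14×8.314×498/7.90 = 1650 kPa.
Polytropic n=1.37: T₂ = T₁(V₁/V₂)^(n−1) = 498×(0.164)^0.37 = 255 K; P₂ = P₁(V₁/V₂)^n = 139 kPa.

139 kPa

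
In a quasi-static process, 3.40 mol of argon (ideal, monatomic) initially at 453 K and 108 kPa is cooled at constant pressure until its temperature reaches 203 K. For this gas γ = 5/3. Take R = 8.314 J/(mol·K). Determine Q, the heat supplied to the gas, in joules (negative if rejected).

-17700 J

V₁ = nRT₁/P₁ = 3.40×8.314×453/108 = 119 L.
Isobaric: P stays 108 kPa; V/T = const ⇒ T₂ = 203 K, V₂ = 53.1 L.
W = PΔV = 108×(53.1−119) kPa·L = -7070 J.
ΔU = nCvΔT = 3.40×12.5×(203−453) = -10600 J.
Q = ΔU + W = nCpΔT = -17700 J.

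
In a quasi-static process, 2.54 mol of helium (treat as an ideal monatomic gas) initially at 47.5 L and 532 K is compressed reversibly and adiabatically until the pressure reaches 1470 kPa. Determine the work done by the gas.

P₁ = nRT₁/V₁ = 2.54×8.314×532/47.5 = 237 kPa.
Adiabatic: T₂/T₁ = (P₂/P₁)^((γ−1)/γ) ⇒ T₂ = 532×(6.22)^0.400 = 1100 K; V₂ = 15.9 L.
ΔU = nCvΔT = 2.54×12.5×(1100−532) = 18100 J.
Q = 0 for an adiabatic process, so W = −ΔU = -18100 J.

-18100 J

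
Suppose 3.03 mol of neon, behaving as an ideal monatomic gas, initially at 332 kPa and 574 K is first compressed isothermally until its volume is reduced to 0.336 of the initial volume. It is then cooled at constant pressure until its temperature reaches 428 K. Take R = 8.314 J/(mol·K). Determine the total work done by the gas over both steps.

-19400 J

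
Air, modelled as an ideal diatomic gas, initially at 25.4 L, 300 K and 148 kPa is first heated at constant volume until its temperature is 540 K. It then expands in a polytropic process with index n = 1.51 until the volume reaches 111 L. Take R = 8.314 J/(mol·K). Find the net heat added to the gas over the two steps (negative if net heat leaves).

5590 J

n = P₁V₁/(RT₁) = 148×25.4/(8.314×300) = 1.51 mol.
Step 1 — Isochoric: V stays 25.4 L; P/T = const ⇒ T₂ = 540 K, P₂ = 266 kPa.
W = 0 (no volume change).
ΔU = nCvΔT = 1.51×20.8×(540−300) = 7520 J.
Q = ΔU = 7520 J.
State after step 1: P = 266 kPa, V = 25.4 L, T = 540 K.
Step 2 — Polytropic n=1.51: T₂ = T₁(V₁/V₂)^(n−1) = 540×(0.229)^0.51 = 255 K; P₂ = P₁(V₁/V₂)^n = 28.7 kPa.
W = (P₁V₁−P₂V₂)/(n−1) = (266×25.4−28.7×111)/0.51 = 7010 J.
ΔU = nCvΔT = 1.51×20.8×(255−540) = -8940 J.
Q = ΔU + W = -1930 J.
Net over both steps: W = 7010 J, Q = 5590 J, ΔU = -1420 J.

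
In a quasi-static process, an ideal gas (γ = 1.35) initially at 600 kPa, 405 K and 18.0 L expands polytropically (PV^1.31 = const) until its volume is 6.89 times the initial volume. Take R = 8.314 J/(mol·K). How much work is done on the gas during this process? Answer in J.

-15700 J

n = P₁V₁/(RT₁) = 600×18.0/(8.314×405) = 3.21 mol.
Polytropic n=1.31: T₂ = T₁(V₁/V₂)^(n−1) = 405×(0.145)^0.31 = 223 K; P₂ = P₁(V₁/V₂)^n = 47.9 kPa.
W = (P₁V₁−P₂V₂)/(n−1) = (600×18.0−47.9×124)/0.31 = 15700 J.
Work done on the gas = −W_by = -15700 J.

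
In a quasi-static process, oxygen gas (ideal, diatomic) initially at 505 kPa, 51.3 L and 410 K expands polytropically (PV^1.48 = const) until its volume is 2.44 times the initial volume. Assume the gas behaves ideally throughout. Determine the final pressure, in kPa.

Polytropic n=1.48: T₂ = T₁(V₁/V₂)^(n−1) = 410×(0.410)^0.48 = 267 K; P₂ = P₁(V₁/V₂)^n = 135 kPa.

135 kPa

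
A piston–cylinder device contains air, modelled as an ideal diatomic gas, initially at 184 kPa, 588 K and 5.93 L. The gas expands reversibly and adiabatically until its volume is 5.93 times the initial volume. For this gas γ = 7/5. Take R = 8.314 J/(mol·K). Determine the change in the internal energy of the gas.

n = P₁V₁/(RT₁) = 184×5.93/(8.314×588) = 0.223 mol.
Adiabatic: TV^(γ−1) = const ⇒ T₂ = 588×(0.169)^0.400 = 289 K; PV^γ = const ⇒ P₂ = 15.2 kPa.
For an ideal gas ΔU = nCvΔT with Cv = (5/2)R = 20.8 J/(mol·K).
ΔU = 0.223×20.8×(289−588) = -1390 J.

-1390 J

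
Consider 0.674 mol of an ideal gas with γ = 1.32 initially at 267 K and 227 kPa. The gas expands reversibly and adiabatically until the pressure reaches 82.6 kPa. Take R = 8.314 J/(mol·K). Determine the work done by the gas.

1020 J

V₁ = nRT₁/P₁ = 0.674×8.314×267/227 = 6.59 L.
Adiabatic: T₂/T₁ = (P₂/P₁)^((γ−1)/γ) ⇒ T₂ = 267×(0.364)^0.242 = 209 K; V₂ = 14.2 L.
ΔU = nCvΔT = 0.674×26.0×(209−267) = -1020 J.
Q = 0 for an adiabatic process, so W = −ΔU = 1020 J.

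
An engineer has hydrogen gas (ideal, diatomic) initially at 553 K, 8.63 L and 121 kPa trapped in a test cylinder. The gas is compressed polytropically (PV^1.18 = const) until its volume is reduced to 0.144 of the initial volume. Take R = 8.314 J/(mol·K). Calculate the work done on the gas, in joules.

2420 J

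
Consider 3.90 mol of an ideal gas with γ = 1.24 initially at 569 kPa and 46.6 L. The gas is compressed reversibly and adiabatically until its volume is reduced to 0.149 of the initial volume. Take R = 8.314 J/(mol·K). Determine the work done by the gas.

-64000 J

T₁ = P₁V₁/(nR) = 569×46.6/(3.90×8.314) = 818 K.
Adiabatic: TV^(γ−1) = const ⇒ T₂ = 818×(6.71)^0.240 = 1290 K; PV^γ = const ⇒ P₂ = 6030 kPa.
ΔU = nCvΔT = 3.90×34.6×(1290−818) = 64000 J.
Q = 0 for an adiabatic process, so W = −ΔU = -64000 J.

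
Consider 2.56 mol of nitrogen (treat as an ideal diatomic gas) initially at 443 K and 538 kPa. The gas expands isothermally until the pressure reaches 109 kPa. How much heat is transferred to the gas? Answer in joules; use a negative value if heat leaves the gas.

V₁ = nRT₁/P₁ = 2.56×8.314×443/538 = 17.5 L.
Isothermal: T stays 443 K; PV = const ⇒ V₂ = 86.5 L, P₂ = 109 kPa.
ΔU = 0 (ideal gas, T constant).
W = nRT ln(V₂/V₁) = 2.56×8.314×443×ln(4.94) = 15100 J.
Q = ΔU + W = 15100 J.

15100 J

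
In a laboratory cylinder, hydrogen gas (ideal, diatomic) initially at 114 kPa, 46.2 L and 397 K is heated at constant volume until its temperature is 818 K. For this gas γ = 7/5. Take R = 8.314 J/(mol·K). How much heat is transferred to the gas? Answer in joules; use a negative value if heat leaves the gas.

14000 J

n = P₁V₁/(RT₁) = 114×46.2/(8.314×397) = 1.60 mol.
Isochoric: V stays 46.2 L; P/T = const ⇒ T₂ = 818 K, P₂ = 235 kPa.
W = 0 (no volume change).
ΔU = nCvΔT = 1.60×20.8×(818−397) = 14000 J.
Q = ΔU = 14000 J.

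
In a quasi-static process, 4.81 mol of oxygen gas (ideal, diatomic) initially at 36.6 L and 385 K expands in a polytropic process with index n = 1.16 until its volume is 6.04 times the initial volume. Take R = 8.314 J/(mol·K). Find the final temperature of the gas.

289 K

P₁ = nRT₁/V₁ = 4.81×8.314×385/36.6 = 421 kPa.
Polytropic n=1.16: T₂ = T₁(V₁/V₂)^(n−1) = 385×(0.166)^0.16 = 289 K; P₂ = P₁(V₁/V₂)^n = 52.2 kPa.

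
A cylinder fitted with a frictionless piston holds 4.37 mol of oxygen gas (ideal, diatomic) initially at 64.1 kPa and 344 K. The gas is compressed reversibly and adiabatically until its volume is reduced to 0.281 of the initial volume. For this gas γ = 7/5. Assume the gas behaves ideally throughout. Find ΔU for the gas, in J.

20700 J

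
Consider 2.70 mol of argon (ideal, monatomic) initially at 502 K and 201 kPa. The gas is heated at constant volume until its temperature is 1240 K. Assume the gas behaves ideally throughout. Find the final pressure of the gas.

V₁ = nRT₁/P₁ = 2.70×8.314×502/201 = 56.1 L.
Isochoric: V stays 56.1 L; P/T = const ⇒ T₂ = 1240 K, P₂ = 496 kPa.

496 kPa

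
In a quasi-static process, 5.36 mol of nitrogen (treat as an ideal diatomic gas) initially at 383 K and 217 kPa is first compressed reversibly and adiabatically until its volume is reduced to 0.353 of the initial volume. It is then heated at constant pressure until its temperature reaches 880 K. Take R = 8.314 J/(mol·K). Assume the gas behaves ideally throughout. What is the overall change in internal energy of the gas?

55400 J

V₁ = nRT₁/P₁ = 5.36×8.314×383/217 = 78.7 L.
Step 1 — Adiabatic: TV^(γ−1) = const ⇒ T₂ = 383×(2.83)^0.400 = 581 K; PV^γ = const ⇒ P₂ = 932 kPa.
ΔU = nCvΔT = 5.36×20.8×(581−383) = 22000 J.
Q = 0 for an adiabatic process, so W = −ΔU = -22000 J.
State after step 1: P = 932 kPa, V = 27.8 L, T = 581 K.
Step 2 — Isobaric: P stays 932 kPa; V/T = const ⇒ T₂ = 880 K, V₂ = 42.1 L.
W = PΔV = 932×(42.1−27.8) kPa·L = 13300 J.
ΔU = nCvΔT = 5.36×20.8×(880−581) = 33300 J.
Q = ΔU + W = nCpΔT = 46700 J.
Net over both steps: W = -8720 J, Q = 46700 J, ΔU = 55400 J.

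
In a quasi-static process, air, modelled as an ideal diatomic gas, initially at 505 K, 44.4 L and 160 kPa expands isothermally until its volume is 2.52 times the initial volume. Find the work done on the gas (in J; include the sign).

-6570 J

n = P₁V₁/(RT₁) = 160×44.4/(8.314×505) = 1.69 mol.
Isothermal: T stays 505 K; PV = const ⇒ V₂ = 112 L, P₂ = 63.5 kPa.
W = nRT ln(V₂/V₁) = 1.69×8.314×505×ln(2.52) = 6570 J.
Work done on the gas = −W_by = -6570 J.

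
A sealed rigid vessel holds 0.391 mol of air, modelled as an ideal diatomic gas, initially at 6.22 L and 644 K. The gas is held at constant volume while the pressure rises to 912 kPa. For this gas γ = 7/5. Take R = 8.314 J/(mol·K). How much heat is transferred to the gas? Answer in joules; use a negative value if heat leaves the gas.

8950 J

P₁ = nRT₁/V₁ = 0.391×8.314×644/6.22 = 337 kPa.
Isochoric: V stays 6.22 L; P/T = const ⇒ T₂ = 1750 K, P₂ = 912 kPa.
W = 0 (no volume change).
ΔU = nCvΔT = 0.391×20.8×(1750−644) = 8950 J.
Q = ΔU = 8950 J.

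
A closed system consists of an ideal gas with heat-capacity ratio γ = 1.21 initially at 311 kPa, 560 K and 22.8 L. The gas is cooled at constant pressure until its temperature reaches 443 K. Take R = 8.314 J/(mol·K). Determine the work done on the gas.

1480 J

n = P₁V₁/(RT₁) = 311×22.8/(8.314×560) = 1.52 mol.
Isobaric: P stays 311 kPa; V/T = const ⇒ T₂ = 443 K, V₂ = 18.0 L.
W = PΔV = 311×(18.0−22.8) kPa·L = -1480 J.
Work done on the gas = −W_by = 1480 J.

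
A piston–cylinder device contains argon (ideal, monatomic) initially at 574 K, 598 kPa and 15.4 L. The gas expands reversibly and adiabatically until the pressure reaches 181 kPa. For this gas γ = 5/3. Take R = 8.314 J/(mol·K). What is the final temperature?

Adiabatic: T₂/T₁ = (P₂/P₁)^((γ−1)/γ) ⇒ T₂ = 574×(0.303)^0.400 = 356 K; V₂ = 31.5 L.

356 K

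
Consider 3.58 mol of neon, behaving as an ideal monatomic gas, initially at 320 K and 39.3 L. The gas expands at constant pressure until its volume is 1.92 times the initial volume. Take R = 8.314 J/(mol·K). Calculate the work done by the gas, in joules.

8760 J

P₁ = nRT₁/V₁ = 3.58×8.314×320/39.3 = 242 kPa.
Isobaric: P stays 242 kPa; V/T = const ⇒ T₂ = 614 K, V₂ = 75.5 L.
W = PΔV = 242×(75.5−39.3) kPa·L = 8760 J.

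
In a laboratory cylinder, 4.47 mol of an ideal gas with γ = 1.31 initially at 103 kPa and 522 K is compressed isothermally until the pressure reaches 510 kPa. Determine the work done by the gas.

-31000 J

V₁ = nRT₁/P₁ = 4.47×8.314×522/103 = 188 L.
Isothermal: T stays 522 K; PV = const ⇒ V₂ = 38.0 L, P₂ = 510 kPa.
W = nRT ln(V₂/V₁) = 4.47×8.314×522×ln(0.202) = -31000 J.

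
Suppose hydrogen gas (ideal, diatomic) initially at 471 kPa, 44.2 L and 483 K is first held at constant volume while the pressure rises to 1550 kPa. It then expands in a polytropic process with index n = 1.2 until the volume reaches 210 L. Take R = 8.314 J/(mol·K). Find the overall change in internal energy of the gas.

n = P₁V₁/(RT₁) = 471×44.2/(8.314×483) = 5.18 mol.
Step 1 — Isochoric: V stays 44.2 L; P/T = const ⇒ T₂ = 1590 K, P₂ = 1550 kPa.
W = 0 (no volume change).
ΔU = nCvΔT = 5.18×20.8×(1590−483) = 119000 J.
Q = ΔU = 119000 J.
State after step 1: P = 1550 kPa, V = 44.2 L, T = 1590 K.
Step 2 — Polytropic n=1.2: T₂ = T₁(V₁/V₂)^(n−1) = 1590×(0.210)^0.20 = 1160 K; P₂ = P₁(V₁/V₂)^n = 239 kPa.
W = (P₁V₁−P₂V₂)/(n−1) = (1550×44.2−239×210)/0.20 = 91700 J.
ΔU = nCvΔT = 5.18×20.8×(1160−1590) = -45900 J.
Q = ΔU + W = 45900 J.
Net over both steps: W = 91700 J, Q = 165000 J, ΔU = 73400 J.

73400 J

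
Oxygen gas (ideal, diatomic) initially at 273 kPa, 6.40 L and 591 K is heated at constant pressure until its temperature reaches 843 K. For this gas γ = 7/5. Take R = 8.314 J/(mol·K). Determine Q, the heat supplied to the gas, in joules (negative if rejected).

2610 J

n = P₁V₁/(RT₁) = 273×6.40/(8.314×591) = 0.356 mol.
Isobaric: P stays 273 kPa; V/T = const ⇒ T₂ = 843 K, V₂ = 9.13 L.
W = PΔV = 273×(9.13−6.40) kPa·L = 745 J.
ΔU = nCvΔT = 0.356×20.8×(843−591) = 1860 J.
Q = ΔU + W = nCpΔT = 2610 J.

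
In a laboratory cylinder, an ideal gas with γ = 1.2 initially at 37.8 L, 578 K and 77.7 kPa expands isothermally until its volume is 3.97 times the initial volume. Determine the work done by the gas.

4050 J

n = P₁V₁/(RT₁) = 77.7×37.8/(8.314×578) = 0.611 mol.
Isothermal: T stays 578 K; PV = const ⇒ V₂ = 150 L, P₂ = 19.6 kPa.
W = nRT ln(V₂/V₁) = 0.611×8.314×578×ln(3.97) = 4050 J.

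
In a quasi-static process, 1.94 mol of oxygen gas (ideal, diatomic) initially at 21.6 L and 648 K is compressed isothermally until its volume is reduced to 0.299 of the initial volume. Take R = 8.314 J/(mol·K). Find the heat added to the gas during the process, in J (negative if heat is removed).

P₁ = nRT₁/V₁ = 1.94×8.314×648/21.6 = 484 kPa.
Isothermal: T stays 648 K; PV = const ⇒ V₂ = 6.46 L, P₂ = 1620 kPa.
ΔU = 0 (ideal gas, T constant).
W = nRT ln(V₂/V₁) = 1.94×8.314×648×ln(0.299) = -12600 J.
Q = ΔU + W = -12600 J.

-12600 J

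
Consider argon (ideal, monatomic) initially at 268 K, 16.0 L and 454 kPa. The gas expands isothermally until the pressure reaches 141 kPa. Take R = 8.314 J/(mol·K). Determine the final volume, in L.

51.5 L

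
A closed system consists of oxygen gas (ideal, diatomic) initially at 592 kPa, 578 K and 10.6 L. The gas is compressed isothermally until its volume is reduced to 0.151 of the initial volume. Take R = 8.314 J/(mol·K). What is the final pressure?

Isothermal: T stays 578 K; PV = const ⇒ V₂ = 1.60 L, P₂ = 3920 kPa.

3920 kPa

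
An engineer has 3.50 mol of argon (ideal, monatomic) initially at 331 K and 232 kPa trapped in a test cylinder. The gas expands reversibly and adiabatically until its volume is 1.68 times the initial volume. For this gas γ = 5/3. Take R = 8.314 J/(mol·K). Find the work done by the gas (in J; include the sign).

V₁ = nRT₁/P₁ = 3.50×8.314×331/232 = 41.5 L.
Adiabatic: TV^(γ−1) = const ⇒ T₂ = 331×(0.595)^0.667 = 234 K; PV^γ = const ⇒ P₂ = 97.7 kPa.
ΔU = nCvΔT = 3.50×12.5×(234−331) = -4220 J.
Q = 0 for an adiabatic process, so W = −ΔU = 4220 J.

4220 J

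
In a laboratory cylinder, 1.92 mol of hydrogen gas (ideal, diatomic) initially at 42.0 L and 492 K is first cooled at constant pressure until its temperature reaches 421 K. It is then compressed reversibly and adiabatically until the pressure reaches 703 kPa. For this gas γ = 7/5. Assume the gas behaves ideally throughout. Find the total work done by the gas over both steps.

-8860 J

P₁ = nRT₁/V₁ = 1.92×8.314×492/42.0 = 187 kPa.
Step 1 — Isobaric: P stays 187 kPa; V/T = const ⇒ T₂ = 421 K, V₂ = 35.9 L.
W = PΔV = 187×(35.9−42.0) kPa·L = -1130 J.
ΔU = nCvΔT = 1.92×20.8×(421−492) = -2830 J.
Q = ΔU + W = nCpΔT = -3970 J.
State after step 1: P = 187 kPa, V = 35.9 L, T = 421 K.
Step 2 — Adiabatic: T₂/T₁ = (P₂/P₁)^((γ−1)/γ) ⇒ T₂ = 421×(3.76)^0.286 = 615 K; V₂ = 14.0 L.
ΔU = nCvΔT = 1.92×20.8×(615−421) = 7730 J.
Q = 0 for an adiabatic process, so W = −ΔU = -7730 J.
Net over both steps: W = -8860 J, Q = -3970 J, ΔU = 4890 J.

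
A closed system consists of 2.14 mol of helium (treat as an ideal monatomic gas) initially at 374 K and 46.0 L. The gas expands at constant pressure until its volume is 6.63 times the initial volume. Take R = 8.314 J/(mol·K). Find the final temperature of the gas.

P₁ = nRT₁/V₁ = 2.14×8.314×374/46.0 = 145 kPa.
Isobaric: P stays 145 kPa; V/T = const ⇒ T₂ = 2480 K, V₂ = 305 L.

2480 K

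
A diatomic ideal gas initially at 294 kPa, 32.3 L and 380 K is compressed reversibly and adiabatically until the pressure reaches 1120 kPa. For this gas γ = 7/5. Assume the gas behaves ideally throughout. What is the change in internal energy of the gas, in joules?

11000 J

n = P₁V₁/(RT₁) = 294×32.3/(8.314×380) = 3.01 mol.
Adiabatic: T₂/T₁ = (P₂/P₁)^((γ−1)/γ) ⇒ T₂ = 380×(3.81)^0.286 = 557 K; V₂ = 12.4 L.
For an ideal gas ΔU = nCvΔT with Cv = (5/2)R = 20.8 J/(mol·K).
ΔU = 3.01×20.8×(557−380) = 11000 J.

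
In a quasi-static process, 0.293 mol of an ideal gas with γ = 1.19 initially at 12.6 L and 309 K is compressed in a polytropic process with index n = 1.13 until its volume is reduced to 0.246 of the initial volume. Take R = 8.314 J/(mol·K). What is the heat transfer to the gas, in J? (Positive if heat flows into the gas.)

P₁ = nRT₁/V₁ = 0.293×8.314×309/12.6 = 59.7 kPa.
Polytropic n=1.13: T₂ = T₁(V₁/V₂)^(n−1) = 309×(4.07)^0.13 = 371 K; P₂ = P₁(V₁/V₂)^n = 291 kPa.
W = (P₁V₁−P₂V₂)/(n−1) = (59.7×12.6−291×3.10)/0.13 = -1160 J.
ΔU = nCvΔT = 0.293×43.8×(371−309) = 792 J.
Q = ΔU + W = -366 J.

-366 J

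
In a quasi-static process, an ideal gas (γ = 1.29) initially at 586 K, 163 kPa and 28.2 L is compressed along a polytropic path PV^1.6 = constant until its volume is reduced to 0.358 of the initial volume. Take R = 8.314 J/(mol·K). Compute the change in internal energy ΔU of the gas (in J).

n = P₁V₁/(RT₁) = 163×28.2/(8.314×586) = 0.943 mol.
Polytropic n=1.6: T₂ = T₁(V₁/V₂)^(n−1) = 586×(2.79)^0.60 = 1090 K; P₂ = P₁(V₁/V₂)^n = 843 kPa.
For an ideal gas ΔU = nCvΔT with Cv = R/(γ−1) = 28.7 J/(mol·K).
ΔU = 0.943×28.7×(1090−586) = 13500 J.

13500 J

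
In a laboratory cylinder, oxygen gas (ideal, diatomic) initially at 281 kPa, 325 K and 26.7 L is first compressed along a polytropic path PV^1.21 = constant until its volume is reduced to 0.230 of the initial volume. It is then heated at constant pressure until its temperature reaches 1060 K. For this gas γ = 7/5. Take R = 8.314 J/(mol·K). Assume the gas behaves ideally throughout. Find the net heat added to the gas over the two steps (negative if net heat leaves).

n = P₁V₁/(RT₁) = 281×26.7/(8.314×325) = 2.78 mol.
Step 1 — Polytropic n=1.21: T₂ = T₁(V₁/V₂)^(n−1) = 325×(4.35)^0.21 = 443 K; P₂ = P₁(V₁/V₂)^n = 1660 kPa.
W = (P₁V₁−P₂V₂)/(n−1) = (281×26.7−1660×6.14)/0.21 = -12900 J.
ΔU = nCvΔT = 2.78×20.8×(443−325) = 6780 J.
Q = ΔU + W = -6140 J.
State after step 1: P = 1660 kPa, V = 6.14 L, T = 443 K.
Step 2 — Isobaric: P stays 1660 kPa; V/T = const ⇒ T₂ = 1060 K, V₂ = 14.7 L.
W = PΔV = 1660×(14.7−6.14) kPa·L = 14300 J.
ΔU = nCvΔT = 2.78×20.8×(1060−443) = 35600 J.
Q = ΔU + W = nCpΔT = 49900 J.
Net over both steps: W = 1340 J, Q = 43800 J, ΔU = 42400 J.

43800 J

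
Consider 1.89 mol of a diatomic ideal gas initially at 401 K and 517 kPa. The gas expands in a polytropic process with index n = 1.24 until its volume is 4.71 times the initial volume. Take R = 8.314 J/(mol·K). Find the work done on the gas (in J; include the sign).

-8150 J

V₁ = nRT₁/P₁ = 1.89×8.314×401/517 = 12.2 L.
Polytropic n=1.24: T₂ = T₁(V₁/V₂)^(n−1) = 401×(0.212)^0.24 = 276 K; P₂ = P₁(V₁/V₂)^n = 75.7 kPa.
W = (P₁V₁−P₂V₂)/(n−1) = (517×12.2−75.7×57.4)/0.24 = 8150 J.
Work done on the gas = −W_by = -8150 J.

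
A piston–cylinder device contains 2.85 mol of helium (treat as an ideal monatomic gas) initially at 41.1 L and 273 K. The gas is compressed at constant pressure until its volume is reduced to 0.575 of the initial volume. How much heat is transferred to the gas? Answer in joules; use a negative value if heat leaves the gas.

-6870 J

P₁ = nRT₁/V₁ = 2.85×8.314×273/41.1 = 157 kPa.
Isobaric: P stays 157 kPa; V/T = const ⇒ T₂ = 157 K, V₂ = 23.6 L.
W = PΔV = 157×(23.6−41.1) kPa·L = -2750 J.
ΔU = nCvΔT = 2.85×12.5×(157−273) = -4120 J.
Q = ΔU + W = nCpΔT = -6870 J.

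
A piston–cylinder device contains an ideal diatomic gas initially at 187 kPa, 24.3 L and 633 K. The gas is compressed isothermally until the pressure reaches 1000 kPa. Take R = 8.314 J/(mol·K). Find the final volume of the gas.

4.54 L

Isothermal: T stays 633 K; PV = const ⇒ V₂ = 4.54 L, P₂ = 1000 kPa.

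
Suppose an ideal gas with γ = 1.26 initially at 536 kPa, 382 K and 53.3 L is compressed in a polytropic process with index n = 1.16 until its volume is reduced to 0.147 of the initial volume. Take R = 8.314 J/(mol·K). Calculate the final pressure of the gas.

4960 kPa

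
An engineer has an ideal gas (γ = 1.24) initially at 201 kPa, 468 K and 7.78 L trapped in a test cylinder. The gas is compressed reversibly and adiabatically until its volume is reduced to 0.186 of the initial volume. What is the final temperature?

701 K

Adiabatic: TV^(γ−1) = const ⇒ T₂ = 468×(5.38)^0.240 = 701 K; PV^γ = const ⇒ P₂ = 1620 kPa.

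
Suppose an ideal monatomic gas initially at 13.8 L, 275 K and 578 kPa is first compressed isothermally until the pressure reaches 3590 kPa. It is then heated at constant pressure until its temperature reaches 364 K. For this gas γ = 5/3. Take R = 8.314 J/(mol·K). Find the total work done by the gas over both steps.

n = P₁V₁/(RT₁) = 578×13.8/(8.314×275) = 3.49 mol.
Step 1 — Isothermal: T stays 275 K; PV = const ⇒ V₂ = 2.22 L, P₂ = 3590 kPa.
ΔU = 0 (ideal gas, T constant).
W = nRT ln(V₂/V₁) = 3.49×8.314×275×ln(0.161) = -14600 J.
Q = ΔU + W = -14600 J.
State after step 1: P = 3590 kPa, V = 2.22 L, T = 275 K.
Step 2 — Isobaric: P stays 3590 kPa; V/T = const ⇒ T₂ = 364 K, V₂ = 2.94 L.
W = PΔV = 3590×(2.94−2.22) kPa·L = 2580 J.
ΔU = nCvΔT = 3.49×12.5×(364−275) = 3870 J.
Q = ΔU + W = nCpΔT = 6450 J.
Net over both steps: W = -12000 J, Q = -8110 J, ΔU = 3870 J.

-12000 J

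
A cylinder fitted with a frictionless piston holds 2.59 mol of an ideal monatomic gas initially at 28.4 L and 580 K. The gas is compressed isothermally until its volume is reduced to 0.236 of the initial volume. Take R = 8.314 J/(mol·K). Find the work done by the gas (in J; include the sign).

P₁ = nRT₁/V₁ = 2.59×8.314×580/28.4 = 440 kPa.
Isothermal: T stays 580 K; PV = const ⇒ V₂ = 6.70 L, P₂ = 1860 kPa.
W = nRT ln(V₂/V₁) = 2.59×8.314×580×ln(0.236) = -18000 J.

-18000 J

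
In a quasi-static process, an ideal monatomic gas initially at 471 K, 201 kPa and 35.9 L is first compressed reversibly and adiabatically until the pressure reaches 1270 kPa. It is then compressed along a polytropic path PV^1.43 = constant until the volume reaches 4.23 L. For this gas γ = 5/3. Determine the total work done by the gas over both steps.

n = P₁V₁/(RT₁) = 201×35.9/(8.314×471) = 1.84 mol.
Step 1 — Adiabatic: T₂/T₁ = (P₂/P₁)^((γ−1)/γ) ⇒ T₂ = 471×(6.32)^0.400 = 985 K; V₂ = 11.9 L.
ΔU = nCvΔT = 1.84×12.5×(985−471) = 11800 J.
Q = 0 for an adiabatic process, so W = −ΔU = -11800 J.
State after step 1: P = 1270 kPa, V = 11.9 L, T = 985 K.
Step 2 — Polytropic n=1.43: T₂ = T₁(V₁/V₂)^(n−1) = 985×(2.81)^0.43 = 1530 K; P₂ = P₁(V₁/V₂)^n = 5560 kPa.
W = (P₁V₁−P₂V₂)/(n−1) = (1270×11.9−5560×4.23)/0.43 = -19600 J.
ΔU = nCvΔT = 1.84×12.5×(1530−985) = 12600 J.
Q = ΔU + W = -6960 J.
Net over both steps: W = -31400 J, Q = -6960 J, ΔU = 24400 J.

-31400 J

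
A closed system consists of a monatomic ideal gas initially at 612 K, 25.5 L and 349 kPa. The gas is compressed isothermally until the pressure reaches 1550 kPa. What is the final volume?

Isothermal: T stays 612 K; PV = const ⇒ V₂ = 5.74 L, P₂ = 1550 kPa.

5.74 L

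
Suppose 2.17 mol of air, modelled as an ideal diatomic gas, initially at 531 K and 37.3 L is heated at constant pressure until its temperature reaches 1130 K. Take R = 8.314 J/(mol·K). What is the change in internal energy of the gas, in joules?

P₁ = nRT₁/V₁ = 2.17×8.314×531/37.3 = 257 kPa.
Isobaric: P stays 257 kPa; V/T = const ⇒ T₂ = 1130 K, V₂ = 79.4 L.
For an ideal gas ΔU = nCvΔT with Cv = (5/2)R = 20.8 J/(mol·K).
ΔU = 2.17×20.8×(1130−531) = 27000 J.

27000 J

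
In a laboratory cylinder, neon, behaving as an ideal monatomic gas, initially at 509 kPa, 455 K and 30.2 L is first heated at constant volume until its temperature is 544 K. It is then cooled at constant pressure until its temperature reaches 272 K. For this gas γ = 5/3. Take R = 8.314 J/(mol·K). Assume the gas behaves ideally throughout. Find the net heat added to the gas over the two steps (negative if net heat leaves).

-18500 J

n = P₁V₁/(RT₁) = 509×30.2/(8.314×455) = 4.06 mol.
Step 1 — Isochoric: V stays 30.2 L; P/T = const ⇒ T₂ = 544 K, P₂ = 609 kPa.
W = 0 (no volume change).
ΔU = nCvΔT = 4.06×12.5×(544−455) = 4510 J.
Q = ΔU = 4510 J.
State after step 1: P = 609 kPa, V = 30.2 L, T = 544 K.
Step 2 — Isobaric: P stays 609 kPa; V/T = const ⇒ T₂ = 272 K, V₂ = 15.1 L.
W = PΔV = 609×(15.1−30.2) kPa·L = -9190 J.
ΔU = nCvΔT = 4.06×12.5×(272−544) = -13800 J.
Q = ΔU + W = nCpΔT = -23000 J.
Net over both steps: W = -9190 J, Q = -18500 J, ΔU = -9270 J.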